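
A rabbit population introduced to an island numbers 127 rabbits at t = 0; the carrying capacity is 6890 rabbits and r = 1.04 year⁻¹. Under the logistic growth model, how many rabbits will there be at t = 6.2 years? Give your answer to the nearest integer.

6354 rabbits

A = (K − N₀)/N₀ = (6890 − 127)/127 = 53.252.
N(t) = K/(1 + A·e^(−rt)) = 6890/(1 + 53.252×e^(−1.04×6.2)).
e^(−6.448) = 0.0015837; denominator = 1 + 53.252×0.0015837 = 1.0843.
N = 6890/1.0843 = 6354.13.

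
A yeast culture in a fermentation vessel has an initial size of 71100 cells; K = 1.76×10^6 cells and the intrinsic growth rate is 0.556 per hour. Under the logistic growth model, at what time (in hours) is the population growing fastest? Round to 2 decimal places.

5.70 hours

Logistic growth is fastest at N = K/2 = 880000.
A = (K − N₀)/N₀ = 23.754. Set K/(1 + A·e^(−rt)) = K/2 → A·e^(−rt) = 1.
e^(−0.556t) = 1/23.754 = 0.0420984, so t = ln(23.754)/0.556 = 3.1677/0.556 = 5.6974.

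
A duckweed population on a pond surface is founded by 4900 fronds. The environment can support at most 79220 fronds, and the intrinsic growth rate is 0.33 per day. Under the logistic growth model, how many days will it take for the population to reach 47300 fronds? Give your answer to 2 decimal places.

A = (K − N₀)/N₀ = (79220 − 4900)/4900 = 15.167.
Solve 79220/(1 + 15.167·e^(−0.33t)) = 47300: 1 + 15.167·e^(−0.33t) = 1.6748, so e^(−0.33t) = 0.044493.
−0.33·t = ln(0.044493) = -3.1124, so t = 3.1124/0.33 = 9.4316.

9.43 days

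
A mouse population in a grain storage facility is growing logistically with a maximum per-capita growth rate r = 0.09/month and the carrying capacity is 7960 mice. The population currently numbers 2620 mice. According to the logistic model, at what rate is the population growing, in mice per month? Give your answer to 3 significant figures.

158 mice per month

dN/dt = rN(1 − N/K) = 0.09 × 2620 × (1 − 2620/7960).
1 − 2620/7960 = 0.67085; dN/dt = 0.09 × 2620 × 0.67085 = 158.19.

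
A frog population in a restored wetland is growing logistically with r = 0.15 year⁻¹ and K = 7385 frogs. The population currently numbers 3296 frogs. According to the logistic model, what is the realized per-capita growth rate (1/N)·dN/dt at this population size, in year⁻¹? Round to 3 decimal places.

(1/N)·dN/dt = r(1 − N/K) = 0.15 × (1 − 3296/7385).
= 0.15 × 0.55369 = 0.083053.

0.083 per year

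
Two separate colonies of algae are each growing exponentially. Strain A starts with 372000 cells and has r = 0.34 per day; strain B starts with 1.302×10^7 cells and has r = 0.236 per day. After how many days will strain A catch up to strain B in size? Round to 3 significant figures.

34.2 days

Set 372000·e^(0.34t) = 1.302×10^7·e^(0.236t).
e^((0.34 − 0.236)t) = 1.302×10^7/372000 → e^(0.104·t) = 35.
0.104·t = ln(35) = 3.5553, so t = 3.5553/0.104 = 34.186.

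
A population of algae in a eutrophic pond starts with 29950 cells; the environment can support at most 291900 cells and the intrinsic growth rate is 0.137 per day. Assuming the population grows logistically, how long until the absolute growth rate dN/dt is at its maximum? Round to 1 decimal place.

15.8 days

Logistic growth is fastest at N = K/2 = 145950.
A = (K − N₀)/N₀ = 8.7462. Set K/(1 + A·e^(−rt)) = K/2 → A·e^(−rt) = 1.
e^(−0.137t) = 1/8.7462 = 0.114335, so t = ln(8.7462)/0.137 = 2.1686/0.137 = 15.829.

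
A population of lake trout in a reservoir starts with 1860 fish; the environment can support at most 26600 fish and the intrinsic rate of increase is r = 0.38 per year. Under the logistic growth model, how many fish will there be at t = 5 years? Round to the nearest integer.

A = (K − N₀)/N₀ = (26600 − 1860)/1860 = 13.301.
N(t) = K/(1 + A·e^(−rt)) = 26600/(1 + 13.301×e^(−0.38×5)).
e^(−1.9) = 0.14957; denominator = 1 + 13.301×0.14957 = 2.9894.
N = 26600/2.9894 = 8898.04.

8898 fish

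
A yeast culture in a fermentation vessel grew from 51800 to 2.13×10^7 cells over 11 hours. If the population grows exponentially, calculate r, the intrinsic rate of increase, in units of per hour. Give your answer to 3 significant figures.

0.547 per hour

From N(t) = N₀·e^(rt): e^(r·11) = 2.13×10^7/51800 = 411.2.
r·11 = ln(411.2) = 6.0191, so r = 6.0191/11 = 0.54719.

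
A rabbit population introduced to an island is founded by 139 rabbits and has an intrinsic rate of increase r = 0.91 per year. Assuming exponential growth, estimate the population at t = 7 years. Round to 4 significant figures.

N(t) = N₀·e^(rt) = 139 × e^(0.91×7) = 139 × e^6.37.
e^6.37 ≈ 584.06, so N ≈ 139 × 584.06 = 81184.

81180 rabbits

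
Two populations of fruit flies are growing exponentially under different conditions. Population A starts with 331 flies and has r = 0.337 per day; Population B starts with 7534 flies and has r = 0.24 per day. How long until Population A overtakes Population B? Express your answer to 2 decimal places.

32.22 days

Set 331·e^(0.337t) = 7534·e^(0.24t).
e^((0.337 − 0.24)t) = 7534/331 → e^(0.097·t) = 22.761.
0.097·t = ln(22.761) = 3.1251, so t = 3.1251/0.097 = 32.217.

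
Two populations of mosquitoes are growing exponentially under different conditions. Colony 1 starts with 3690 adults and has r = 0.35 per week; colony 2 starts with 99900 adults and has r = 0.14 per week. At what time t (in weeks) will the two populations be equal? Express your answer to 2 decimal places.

15.71 weeks

Set 3690·e^(0.35t) = 99900·e^(0.14t).
e^((0.35 − 0.14)t) = 99900/3690 → e^(0.21·t) = 27.073.
0.21·t = ln(27.073) = 3.2985, so t = 3.2985/0.21 = 15.707.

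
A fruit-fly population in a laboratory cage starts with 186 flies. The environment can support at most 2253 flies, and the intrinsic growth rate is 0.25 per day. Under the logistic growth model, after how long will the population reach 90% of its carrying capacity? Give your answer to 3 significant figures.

18.4 days

A = (K − N₀)/N₀ = (2253 − 186)/186 = 11.113.
Solve 2253/(1 + 11.113·e^(−0.25t)) = 2027.7: 1 + 11.113·e^(−0.25t) = 1.1111, so e^(−0.25t) = 0.00999839.
−0.25·t = ln(0.00999839) = -4.6053, so t = 4.6053/0.25 = 18.421.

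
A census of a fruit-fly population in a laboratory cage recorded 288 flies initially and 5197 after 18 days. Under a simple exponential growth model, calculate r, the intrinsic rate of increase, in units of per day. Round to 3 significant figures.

From N(t) = N₀·e^(rt): e^(r·18) = 5197/288 = 18.045.
r·18 = ln(18.045) = 2.8929, so r = 2.8929/18 = 0.16072.

0.161 per day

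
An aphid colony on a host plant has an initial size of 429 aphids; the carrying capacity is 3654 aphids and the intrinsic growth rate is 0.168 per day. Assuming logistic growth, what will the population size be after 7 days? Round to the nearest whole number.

A = (K − N₀)/N₀ = (3654 − 429)/429 = 7.5175.
N(t) = K/(1 + A·e^(−rt)) = 3654/(1 + 7.5175×e^(−0.168×7)).
e^(−1.176) = 0.30851; denominator = 1 + 7.5175×0.30851 = 3.3192.
N = 3654/3.3192 = 1100.86.

1101 aphids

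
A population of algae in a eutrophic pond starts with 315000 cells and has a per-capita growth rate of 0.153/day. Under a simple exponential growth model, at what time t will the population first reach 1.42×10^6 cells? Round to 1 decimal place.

Set N₀·e^(rt) = 1.42×10^6: e^(0.153·t) = 1.42×10^6/315000 = 4.5079.
0.153·t = ln(4.5079) = 1.5058, so t = 1.5058/0.153 = 9.8421.

9.8 days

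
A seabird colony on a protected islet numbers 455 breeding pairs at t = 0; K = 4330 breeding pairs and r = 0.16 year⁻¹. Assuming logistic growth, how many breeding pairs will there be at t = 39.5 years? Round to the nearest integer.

A = (K − N₀)/N₀ = (4330 − 455)/455 = 8.5165.
N(t) = K/(1 + A·e^(−rt)) = 4330/(1 + 8.5165×e^(−0.16×39.5)).
e^(−6.32) = 0.0017999; denominator = 1 + 8.5165×0.0017999 = 1.0153.
N = 4330/1.0153 = 4264.63.

4265 breeding pairs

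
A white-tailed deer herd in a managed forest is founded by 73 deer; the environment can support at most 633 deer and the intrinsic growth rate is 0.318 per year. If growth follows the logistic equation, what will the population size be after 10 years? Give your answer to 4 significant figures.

A = (K − N₀)/N₀ = (633 − 73)/73 = 7.6712.
N(t) = K/(1 + A·e^(−rt)) = 633/(1 + 7.6712×e^(−0.318×10)).
e^(−3.18) = 0.041586; denominator = 1 + 7.6712×0.041586 = 1.319.
N = 633/1.319 = 479.904.

479.9 deer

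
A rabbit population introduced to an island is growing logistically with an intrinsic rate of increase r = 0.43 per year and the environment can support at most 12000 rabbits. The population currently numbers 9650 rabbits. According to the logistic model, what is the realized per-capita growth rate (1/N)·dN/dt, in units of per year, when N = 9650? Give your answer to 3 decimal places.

(1/N)·dN/dt = r(1 − N/K) = 0.43 × (1 − 9650/12000).
= 0.43 × 0.19583 = 0.084208.

0.084 per year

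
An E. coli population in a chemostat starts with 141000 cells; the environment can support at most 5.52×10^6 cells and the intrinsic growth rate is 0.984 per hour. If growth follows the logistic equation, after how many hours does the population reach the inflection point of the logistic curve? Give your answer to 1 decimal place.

3.7 hours

Logistic growth is fastest at N = K/2 = 2.76×10^6.
A = (K − N₀)/N₀ = 38.149. Set K/(1 + A·e^(−rt)) = K/2 → A·e^(−rt) = 1.
e^(−0.984t) = 1/38.149 = 0.0262131, so t = ln(38.149)/0.984 = 3.6415/0.984 = 3.7007.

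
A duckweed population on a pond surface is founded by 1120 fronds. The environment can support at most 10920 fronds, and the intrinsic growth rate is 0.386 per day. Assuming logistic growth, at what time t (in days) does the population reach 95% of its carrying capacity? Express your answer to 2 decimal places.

13.25 days

A = (K − N₀)/N₀ = (10920 − 1120)/1120 = 8.75.
Solve 10920/(1 + 8.75·e^(−0.386t)) = 10374: 1 + 8.75·e^(−0.386t) = 1.0526, so e^(−0.386t) = 0.00601504.
−0.386·t = ln(0.00601504) = -5.1135, so t = 5.1135/0.386 = 13.247.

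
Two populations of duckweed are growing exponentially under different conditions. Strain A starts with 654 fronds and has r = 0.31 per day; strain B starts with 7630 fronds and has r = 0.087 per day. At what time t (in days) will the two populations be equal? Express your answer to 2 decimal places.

Set 654·e^(0.31t) = 7630·e^(0.087t).
e^((0.31 − 0.087)t) = 7630/654 → e^(0.223·t) = 11.667.
0.223·t = ln(11.667) = 2.4567, so t = 2.4567/0.223 = 11.017.

11.02 days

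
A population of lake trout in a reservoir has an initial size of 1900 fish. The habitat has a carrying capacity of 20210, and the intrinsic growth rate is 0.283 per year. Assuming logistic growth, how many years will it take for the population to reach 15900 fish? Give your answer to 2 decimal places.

A = (K − N₀)/N₀ = (20210 − 1900)/1900 = 9.6368.
Solve 20210/(1 + 9.6368·e^(−0.283t)) = 15900: 1 + 9.6368·e^(−0.283t) = 1.2711, so e^(−0.283t) = 0.0281284.
−0.283·t = ln(0.0281284) = -3.571, so t = 3.571/0.283 = 12.618.

12.62 years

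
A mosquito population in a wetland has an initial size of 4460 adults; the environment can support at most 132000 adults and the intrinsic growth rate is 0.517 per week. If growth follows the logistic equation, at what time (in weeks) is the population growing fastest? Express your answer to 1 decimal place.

Logistic growth is fastest at N = K/2 = 66000.
A = (K − N₀)/N₀ = 28.596. Set K/(1 + A·e^(−rt)) = K/2 → A·e^(−rt) = 1.
e^(−0.517t) = 1/28.596 = 0.0349694, so t = ln(28.596)/0.517 = 3.3533/0.517 = 6.486.

6.5 weeks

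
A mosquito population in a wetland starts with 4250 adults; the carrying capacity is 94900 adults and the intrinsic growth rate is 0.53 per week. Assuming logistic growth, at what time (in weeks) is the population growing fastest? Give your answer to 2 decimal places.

5.77 weeks

Logistic growth is fastest at N = K/2 = 47450.
A = (K − N₀)/N₀ = 21.329. Set K/(1 + A·e^(−rt)) = K/2 → A·e^(−rt) = 1.
e^(−0.53t) = 1/21.329 = 0.0468836, so t = ln(21.329)/0.53 = 3.0601/0.53 = 5.7737.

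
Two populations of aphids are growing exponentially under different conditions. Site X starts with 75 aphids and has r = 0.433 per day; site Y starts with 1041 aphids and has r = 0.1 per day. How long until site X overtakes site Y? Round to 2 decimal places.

Set 75·e^(0.433t) = 1041·e^(0.1t).
e^((0.433 − 0.1)t) = 1041/75 → e^(0.333·t) = 13.88.
0.333·t = ln(13.88) = 2.6304, so t = 2.6304/0.333 = 7.8992.

7.90 days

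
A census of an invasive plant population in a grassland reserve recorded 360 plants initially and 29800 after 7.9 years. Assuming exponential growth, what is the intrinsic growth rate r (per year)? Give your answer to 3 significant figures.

0.559 per year

From N(t) = N₀·e^(rt): e^(r·7.9) = 29800/360 = 82.778.
r·7.9 = ln(82.778) = 4.4162, so r = 4.4162/7.9 = 0.55901.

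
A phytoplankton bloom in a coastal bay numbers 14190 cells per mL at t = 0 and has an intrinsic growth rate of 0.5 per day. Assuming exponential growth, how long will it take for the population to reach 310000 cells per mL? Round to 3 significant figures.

Set N₀·e^(rt) = 310000: e^(0.5·t) = 310000/14190 = 21.846.
0.5·t = ln(21.846) = 3.084, so t = 3.084/0.5 = 6.1681.

6.17 days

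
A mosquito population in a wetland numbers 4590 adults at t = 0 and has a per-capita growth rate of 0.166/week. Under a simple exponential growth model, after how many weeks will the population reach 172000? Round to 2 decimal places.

21.83 weeks

Set N₀·e^(rt) = 172000: e^(0.166·t) = 172000/4590 = 37.473.
0.166·t = ln(37.473) = 3.6236, so t = 3.6236/0.166 = 21.829.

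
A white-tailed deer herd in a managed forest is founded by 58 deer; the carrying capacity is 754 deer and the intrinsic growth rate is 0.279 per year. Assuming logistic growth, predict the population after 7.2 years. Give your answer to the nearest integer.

289 deer

A = (K − N₀)/N₀ = (754 − 58)/58 = 12.
N(t) = K/(1 + A·e^(−rt)) = 754/(1 + 12×e^(−0.279×7.2)).
e^(−2.009) = 0.13415; denominator = 1 + 12×0.13415 = 2.6098.
N = 754/2.6098 = 288.912.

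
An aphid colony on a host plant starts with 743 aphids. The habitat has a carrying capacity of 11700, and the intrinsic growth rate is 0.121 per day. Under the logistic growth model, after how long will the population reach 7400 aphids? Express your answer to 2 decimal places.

A = (K − N₀)/N₀ = (11700 − 743)/743 = 14.747.
Solve 11700/(1 + 14.747·e^(−0.121t)) = 7400: 1 + 14.747·e^(−0.121t) = 1.5811, so e^(−0.121t) = 0.0394034.
−0.121·t = ln(0.0394034) = -3.2339, so t = 3.2339/0.121 = 26.726.

26.73 days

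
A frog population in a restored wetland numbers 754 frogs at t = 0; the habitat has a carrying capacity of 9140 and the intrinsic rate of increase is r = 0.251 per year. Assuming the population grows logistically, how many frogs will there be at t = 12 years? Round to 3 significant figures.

5910 frogs

A = (K − N₀)/N₀ = (9140 − 754)/754 = 11.122.
N(t) = K/(1 + A·e^(−rt)) = 9140/(1 + 11.122×e^(−0.251×12)).
e^(−3.012) = 0.049193; denominator = 1 + 11.122×0.049193 = 1.5471.
N = 9140/1.5471 = 5907.72.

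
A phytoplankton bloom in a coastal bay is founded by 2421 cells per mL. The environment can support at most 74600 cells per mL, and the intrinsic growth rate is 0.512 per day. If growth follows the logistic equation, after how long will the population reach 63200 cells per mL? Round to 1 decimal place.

10.0 days

A = (K − N₀)/N₀ = (74600 − 2421)/2421 = 29.814.
Solve 74600/(1 + 29.814·e^(−0.512t)) = 63200: 1 + 29.814·e^(−0.512t) = 1.1804, so e^(−0.512t) = 0.00605023.
−0.512·t = ln(0.00605023) = -5.1077, so t = 5.1077/0.512 = 9.9759.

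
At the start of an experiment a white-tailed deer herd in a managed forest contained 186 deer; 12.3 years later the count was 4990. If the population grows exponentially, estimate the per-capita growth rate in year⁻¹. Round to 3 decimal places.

From N(t) = N₀·e^(rt): e^(r·12.3) = 4990/186 = 26.828.
r·12.3 = ln(26.828) = 3.2894, so r = 3.2894/12.3 = 0.26743.

0.267 per year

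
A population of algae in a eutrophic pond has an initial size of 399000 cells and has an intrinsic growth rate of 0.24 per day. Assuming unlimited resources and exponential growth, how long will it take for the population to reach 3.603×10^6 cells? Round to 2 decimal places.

9.17 days

Set N₀·e^(rt) = 3.603×10^6: e^(0.24·t) = 3.603×10^6/399000 = 9.0301.
0.24·t = ln(9.0301) = 2.2006, so t = 2.2006/0.24 = 9.169.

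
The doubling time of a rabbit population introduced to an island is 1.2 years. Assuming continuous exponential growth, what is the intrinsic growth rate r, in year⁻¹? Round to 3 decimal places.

0.578 per year

r = ln(2)/t_d = 0.6931/1.2 = 0.57762.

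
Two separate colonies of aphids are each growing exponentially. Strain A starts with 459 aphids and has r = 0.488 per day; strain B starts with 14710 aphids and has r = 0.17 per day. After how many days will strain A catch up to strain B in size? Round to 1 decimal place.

Set 459·e^(0.488t) = 14710·e^(0.17t).
e^((0.488 − 0.17)t) = 14710/459 → e^(0.318·t) = 32.048.
0.318·t = ln(32.048) = 3.4672, so t = 3.4672/0.318 = 10.903.

10.9 days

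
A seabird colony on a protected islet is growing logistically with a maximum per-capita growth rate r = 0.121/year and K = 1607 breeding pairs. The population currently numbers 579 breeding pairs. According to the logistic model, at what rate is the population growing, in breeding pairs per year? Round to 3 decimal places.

dN/dt = rN(1 − N/K) = 0.121 × 579 × (1 − 579/1607).
1 − 579/1607 = 0.6397; dN/dt = 0.121 × 579 × 0.6397 = 44.817.

44.817 breeding pairs per year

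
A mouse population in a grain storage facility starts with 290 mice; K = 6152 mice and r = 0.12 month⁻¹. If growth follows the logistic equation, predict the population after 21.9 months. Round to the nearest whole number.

A = (K − N₀)/N₀ = (6152 − 290)/290 = 20.214.
N(t) = K/(1 + A·e^(−rt)) = 6152/(1 + 20.214×e^(−0.12×21.9)).
e^(−2.628) = 0.072223; denominator = 1 + 20.214×0.072223 = 2.4599.
N = 6152/2.4599 = 2500.92.

2501 mice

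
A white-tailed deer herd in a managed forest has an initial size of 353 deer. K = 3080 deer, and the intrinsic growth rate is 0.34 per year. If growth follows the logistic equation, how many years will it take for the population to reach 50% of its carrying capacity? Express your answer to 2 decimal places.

A = (K − N₀)/N₀ = (3080 − 353)/353 = 7.7252.
Solve 3080/(1 + 7.7252·e^(−0.34t)) = 1540: 1 + 7.7252·e^(−0.34t) = 2, so e^(−0.34t) = 0.129446.
−0.34·t = ln(0.129446) = -2.0445, so t = 2.0445/0.34 = 6.0132.

6.01 years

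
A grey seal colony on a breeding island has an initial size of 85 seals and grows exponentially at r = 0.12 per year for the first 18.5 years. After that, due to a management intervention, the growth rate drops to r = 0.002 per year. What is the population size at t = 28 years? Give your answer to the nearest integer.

Phase 1: N(18.5) = 85·e^(0.12×18.5) = 85·e^2.22 = 782.623.
Phase 2 runs for 28 − 18.5 = 9.5 years at r = 0.002.
N(28) = 782.623·e^(0.002×9.5) = 782.623·e^0.019 = 797.635.

798 seals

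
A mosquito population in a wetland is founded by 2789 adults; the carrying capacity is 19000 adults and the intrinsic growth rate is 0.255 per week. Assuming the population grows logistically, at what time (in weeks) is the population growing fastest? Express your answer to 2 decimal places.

6.90 weeks

Logistic growth is fastest at N = K/2 = 9500.
A = (K − N₀)/N₀ = 5.8125. Set K/(1 + A·e^(−rt)) = K/2 → A·e^(−rt) = 1.
e^(−0.255t) = 1/5.8125 = 0.172044, so t = ln(5.8125)/0.255 = 1.76/0.255 = 6.902.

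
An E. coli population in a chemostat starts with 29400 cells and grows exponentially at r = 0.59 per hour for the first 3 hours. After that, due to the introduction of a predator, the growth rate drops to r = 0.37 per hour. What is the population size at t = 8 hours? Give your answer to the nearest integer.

Phase 1: N(3) = 29400·e^(0.59×3) = 29400·e^1.77 = 172603.
Phase 2 runs for 8 − 3 = 5 hours at r = 0.37.
N(8) = 172603·e^(0.37×5) = 172603·e^1.85 = 1.097724×10^6.

1097724 cells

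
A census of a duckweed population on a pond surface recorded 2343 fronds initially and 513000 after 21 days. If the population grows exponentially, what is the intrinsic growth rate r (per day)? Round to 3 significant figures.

From N(t) = N₀·e^(rt): e^(r·21) = 513000/2343 = 218.95.
r·21 = ln(218.95) = 5.3888, so r = 5.3888/21 = 0.25661.

0.257 per day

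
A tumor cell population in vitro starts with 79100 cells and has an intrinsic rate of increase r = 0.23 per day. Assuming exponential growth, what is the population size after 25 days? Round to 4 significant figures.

24850000 cells

N(t) = N₀·e^(rt) = 79100 × e^(0.23×25) = 79100 × e^5.75.
e^5.75 ≈ 314.19, so N ≈ 79100 × 314.19 = 2.485248×10^7.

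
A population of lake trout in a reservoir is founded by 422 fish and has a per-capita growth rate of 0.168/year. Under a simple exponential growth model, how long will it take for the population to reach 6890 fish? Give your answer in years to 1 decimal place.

16.6 years

Set N₀·e^(rt) = 6890: e^(0.168·t) = 6890/422 = 16.327.
0.168·t = ln(16.327) = 2.7928, so t = 2.7928/0.168 = 16.624.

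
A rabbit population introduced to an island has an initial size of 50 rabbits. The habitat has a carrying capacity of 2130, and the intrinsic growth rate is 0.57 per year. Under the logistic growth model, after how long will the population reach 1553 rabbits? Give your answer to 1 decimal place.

A = (K − N₀)/N₀ = (2130 − 50)/50 = 41.6.
Solve 2130/(1 + 41.6·e^(−0.57t)) = 1553: 1 + 41.6·e^(−0.57t) = 1.3715, so e^(−0.57t) = 0.00893122.
−0.57·t = ln(0.00893122) = -4.7182, so t = 4.7182/0.57 = 8.2775.

8.3 years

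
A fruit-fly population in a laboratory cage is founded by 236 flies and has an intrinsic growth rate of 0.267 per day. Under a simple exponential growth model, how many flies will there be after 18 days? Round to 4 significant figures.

N(t) = N₀·e^(rt) = 236 × e^(0.267×18) = 236 × e^4.806.
e^4.806 ≈ 122.24, so N ≈ 236 × 122.24 = 28849.

28850 flies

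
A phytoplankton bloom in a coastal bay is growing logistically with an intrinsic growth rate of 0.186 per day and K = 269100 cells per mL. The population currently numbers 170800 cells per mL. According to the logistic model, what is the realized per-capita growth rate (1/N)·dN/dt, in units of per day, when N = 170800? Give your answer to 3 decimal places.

(1/N)·dN/dt = r(1 − N/K) = 0.186 × (1 − 170800/269100).
= 0.186 × 0.36529 = 0.067944.

0.068 per day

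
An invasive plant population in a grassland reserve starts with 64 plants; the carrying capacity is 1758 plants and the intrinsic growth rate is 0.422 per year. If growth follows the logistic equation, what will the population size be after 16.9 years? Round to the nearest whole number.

A = (K − N₀)/N₀ = (1758 − 64)/64 = 26.469.
N(t) = K/(1 + A·e^(−rt)) = 1758/(1 + 26.469×e^(−0.422×16.9)).
e^(−7.132) = 0.00079928; denominator = 1 + 26.469×0.00079928 = 1.0212.
N = 1758/1.0212 = 1721.58.

1722 plants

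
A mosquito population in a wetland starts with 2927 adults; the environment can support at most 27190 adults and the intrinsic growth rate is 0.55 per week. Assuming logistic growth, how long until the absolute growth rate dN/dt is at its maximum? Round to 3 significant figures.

3.85 weeks

Logistic growth is fastest at N = K/2 = 13595.
A = (K − N₀)/N₀ = 8.2894. Set K/(1 + A·e^(−rt)) = K/2 → A·e^(−rt) = 1.
e^(−0.55t) = 1/8.2894 = 0.120636, so t = ln(8.2894)/0.55 = 2.115/0.55 = 3.8454.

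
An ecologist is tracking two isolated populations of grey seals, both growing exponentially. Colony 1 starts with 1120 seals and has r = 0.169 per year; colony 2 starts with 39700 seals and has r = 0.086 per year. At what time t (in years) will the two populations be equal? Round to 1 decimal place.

Set 1120·e^(0.169t) = 39700·e^(0.086t).
e^((0.169 − 0.086)t) = 39700/1120 → e^(0.083·t) = 35.446.
0.083·t = ln(35.446) = 3.568, so t = 3.568/0.083 = 42.988.

43.0 years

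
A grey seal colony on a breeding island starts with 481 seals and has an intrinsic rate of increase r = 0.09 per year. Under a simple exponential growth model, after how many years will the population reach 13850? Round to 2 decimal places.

37.34 years

Set N₀·e^(rt) = 13850: e^(0.09·t) = 13850/481 = 28.794.
0.09·t = ln(28.794) = 3.3602, so t = 3.3602/0.09 = 37.335.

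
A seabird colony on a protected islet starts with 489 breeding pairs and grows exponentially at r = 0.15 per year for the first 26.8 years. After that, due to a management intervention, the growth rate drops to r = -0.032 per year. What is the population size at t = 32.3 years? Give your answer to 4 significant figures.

22840 breeding pairs

Phase 1: N(26.8) = 489·e^(0.15×26.8) = 489·e^4.02 = 27237.8.
Phase 2 runs for 32.3 − 26.8 = 5.5 years at r = -0.032.
N(32.3) = 27237.8·e^(-0.032×5.5) = 27237.8·e^-0.176 = 22842.1.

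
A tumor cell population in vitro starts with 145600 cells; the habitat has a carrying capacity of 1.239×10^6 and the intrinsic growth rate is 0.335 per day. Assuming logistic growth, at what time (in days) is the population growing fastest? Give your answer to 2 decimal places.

Logistic growth is fastest at N = K/2 = 619500.
A = (K − N₀)/N₀ = 7.5096. Set K/(1 + A·e^(−rt)) = K/2 → A·e^(−rt) = 1.
e^(−0.335t) = 1/7.5096 = 0.133163, so t = ln(7.5096)/0.335 = 2.0162/0.335 = 6.0185.

6.02 days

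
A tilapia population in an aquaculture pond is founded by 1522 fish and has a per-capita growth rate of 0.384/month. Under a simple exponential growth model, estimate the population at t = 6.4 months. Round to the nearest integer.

N(t) = N₀·e^(rt) = 1522 × e^(0.384×6.4) = 1522 × e^2.458.
e^2.458 ≈ 11.677, so N ≈ 1522 × 11.677 = 17772.

17772 fish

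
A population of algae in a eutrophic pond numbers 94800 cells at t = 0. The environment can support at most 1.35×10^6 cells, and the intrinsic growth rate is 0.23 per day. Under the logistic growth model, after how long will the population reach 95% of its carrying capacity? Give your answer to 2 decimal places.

24.03 days

A = (K − N₀)/N₀ = (1.35×10^6 − 94800)/94800 = 13.241.
Solve 1.35×10^6/(1 + 13.241·e^(−0.23t)) = 1.2825×10^6: 1 + 13.241·e^(−0.23t) = 1.0526, so e^(−0.23t) = 0.00397504.
−0.23·t = ln(0.00397504) = -5.5277, so t = 5.5277/0.23 = 24.034.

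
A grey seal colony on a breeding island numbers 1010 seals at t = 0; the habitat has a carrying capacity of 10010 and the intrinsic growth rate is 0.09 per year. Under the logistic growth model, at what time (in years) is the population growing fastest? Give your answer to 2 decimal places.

24.30 years

Logistic growth is fastest at N = K/2 = 5005.
A = (K − N₀)/N₀ = 8.9109. Set K/(1 + A·e^(−rt)) = K/2 → A·e^(−rt) = 1.
e^(−0.09t) = 1/8.9109 = 0.112222, so t = ln(8.9109)/0.09 = 2.1873/0.09 = 24.303.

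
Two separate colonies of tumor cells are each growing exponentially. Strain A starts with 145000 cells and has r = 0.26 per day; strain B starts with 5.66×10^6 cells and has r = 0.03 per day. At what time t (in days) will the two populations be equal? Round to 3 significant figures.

15.9 days

Set 145000·e^(0.26t) = 5.66×10^6·e^(0.03t).
e^((0.26 − 0.03)t) = 5.66×10^6/145000 → e^(0.23·t) = 39.034.
0.23·t = ln(39.034) = 3.6644, so t = 3.6644/0.23 = 15.932.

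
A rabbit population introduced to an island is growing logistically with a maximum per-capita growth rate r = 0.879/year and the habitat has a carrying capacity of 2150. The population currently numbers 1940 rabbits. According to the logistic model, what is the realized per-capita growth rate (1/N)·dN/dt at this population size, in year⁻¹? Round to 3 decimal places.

0.086 per year

(1/N)·dN/dt = r(1 − N/K) = 0.879 × (1 − 1940/2150).
= 0.879 × 0.097674 = 0.085856.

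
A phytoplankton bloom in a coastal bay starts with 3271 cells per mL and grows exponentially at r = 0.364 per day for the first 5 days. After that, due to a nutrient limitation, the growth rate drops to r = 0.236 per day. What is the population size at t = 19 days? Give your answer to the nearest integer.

549548 cells per mL

Phase 1: N(5) = 3271·e^(0.364×5) = 3271·e^1.82 = 20188.1.
Phase 2 runs for 19 − 5 = 14 days at r = 0.236.
N(19) = 20188.1·e^(0.236×14) = 20188.1·e^3.304 = 549548.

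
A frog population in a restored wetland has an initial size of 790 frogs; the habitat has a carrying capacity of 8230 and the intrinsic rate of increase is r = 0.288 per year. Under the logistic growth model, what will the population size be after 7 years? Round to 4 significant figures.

A = (K − N₀)/N₀ = (8230 − 790)/790 = 9.4177.
N(t) = K/(1 + A·e^(−rt)) = 8230/(1 + 9.4177×e^(−0.288×7)).
e^(−2.016) = 0.13319; denominator = 1 + 9.4177×0.13319 = 2.2543.
N = 8230/2.2543 = 3650.77.

3651 frogs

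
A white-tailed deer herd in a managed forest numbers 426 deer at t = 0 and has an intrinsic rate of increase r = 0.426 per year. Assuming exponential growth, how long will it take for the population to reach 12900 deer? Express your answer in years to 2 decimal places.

8.01 years

Set N₀·e^(rt) = 12900: e^(0.426·t) = 12900/426 = 30.282.
0.426·t = ln(30.282) = 3.4105, so t = 3.4105/0.426 = 8.006.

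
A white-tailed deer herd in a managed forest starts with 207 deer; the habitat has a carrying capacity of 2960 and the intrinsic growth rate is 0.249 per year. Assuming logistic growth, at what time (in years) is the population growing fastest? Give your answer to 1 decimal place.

10.4 years

Logistic growth is fastest at N = K/2 = 1480.
A = (K − N₀)/N₀ = 13.3. Set K/(1 + A·e^(−rt)) = K/2 → A·e^(−rt) = 1.
e^(−0.249t) = 1/13.3 = 0.0751907, so t = ln(13.3)/0.249 = 2.5877/0.249 = 10.392.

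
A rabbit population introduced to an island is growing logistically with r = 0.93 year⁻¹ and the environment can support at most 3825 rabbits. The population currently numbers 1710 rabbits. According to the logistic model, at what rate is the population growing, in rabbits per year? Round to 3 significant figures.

879 rabbits per year

dN/dt = rN(1 − N/K) = 0.93 × 1710 × (1 − 1710/3825).
1 − 1710/3825 = 0.55294; dN/dt = 0.93 × 1710 × 0.55294 = 879.34.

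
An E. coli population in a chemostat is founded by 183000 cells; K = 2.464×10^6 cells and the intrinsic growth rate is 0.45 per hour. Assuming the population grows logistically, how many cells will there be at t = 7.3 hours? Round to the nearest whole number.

1679988 cells

A = (K − N₀)/N₀ = (2.464×10^6 − 183000)/183000 = 12.464.
N(t) = K/(1 + A·e^(−rt)) = 2.464×10^6/(1 + 12.464×e^(−0.45×7.3)).
e^(−3.285) = 0.037441; denominator = 1 + 12.464×0.037441 = 1.4667.
N = 2.464×10^6/1.4667 = 1.679988×10^6.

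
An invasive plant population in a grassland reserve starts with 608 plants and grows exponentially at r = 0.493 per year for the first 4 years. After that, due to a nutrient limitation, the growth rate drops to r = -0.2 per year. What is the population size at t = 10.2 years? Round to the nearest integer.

1264 plants

Phase 1: N(4) = 608·e^(0.493×4) = 608·e^1.972 = 4368.5.
Phase 2 runs for 10.2 − 4 = 6.2 years at r = -0.2.
N(10.2) = 4368.5·e^(-0.2×6.2) = 4368.5·e^-1.24 = 1264.17.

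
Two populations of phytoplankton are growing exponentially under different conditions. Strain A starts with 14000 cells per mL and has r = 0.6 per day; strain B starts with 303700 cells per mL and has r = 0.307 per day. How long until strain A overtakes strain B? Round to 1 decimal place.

10.5 days

Set 14000·e^(0.6t) = 303700·e^(0.307t).
e^((0.6 − 0.307)t) = 303700/14000 → e^(0.293·t) = 21.693.
0.293·t = ln(21.693) = 3.077, so t = 3.077/0.293 = 10.502.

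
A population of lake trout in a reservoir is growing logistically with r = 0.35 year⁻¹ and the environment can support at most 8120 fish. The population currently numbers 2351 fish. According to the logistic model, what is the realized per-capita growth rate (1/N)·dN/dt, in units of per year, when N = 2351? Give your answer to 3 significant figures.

(1/N)·dN/dt = r(1 − N/K) = 0.35 × (1 − 2351/8120).
= 0.35 × 0.71047 = 0.24866.

0.249 per year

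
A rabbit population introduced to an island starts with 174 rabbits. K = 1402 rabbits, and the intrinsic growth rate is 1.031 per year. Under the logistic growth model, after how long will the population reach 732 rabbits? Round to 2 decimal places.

1.98 years

A = (K − N₀)/N₀ = (1402 − 174)/174 = 7.0575.
Solve 1402/(1 + 7.0575·e^(−1.031t)) = 732: 1 + 7.0575·e^(−1.031t) = 1.9153, so e^(−1.031t) = 0.129692.
−1.031·t = ln(0.129692) = -2.0426, so t = 2.0426/1.031 = 1.9812.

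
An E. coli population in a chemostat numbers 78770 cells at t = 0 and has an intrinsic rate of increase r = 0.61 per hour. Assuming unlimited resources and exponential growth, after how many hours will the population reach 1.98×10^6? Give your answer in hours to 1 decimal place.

Set N₀·e^(rt) = 1.98×10^6: e^(0.61·t) = 1.98×10^6/78770 = 25.136.
0.61·t = ln(25.136) = 3.2243, so t = 3.2243/0.61 = 5.2858.

5.3 hours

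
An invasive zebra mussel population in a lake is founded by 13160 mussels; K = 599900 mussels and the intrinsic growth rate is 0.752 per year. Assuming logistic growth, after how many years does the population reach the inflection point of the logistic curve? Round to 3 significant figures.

Logistic growth is fastest at N = K/2 = 299950.
A = (K − N₀)/N₀ = 44.585. Set K/(1 + A·e^(−rt)) = K/2 → A·e^(−rt) = 1.
e^(−0.752t) = 1/44.585 = 0.022429, so t = ln(44.585)/0.752 = 3.7974/0.752 = 5.0497.

5.05 years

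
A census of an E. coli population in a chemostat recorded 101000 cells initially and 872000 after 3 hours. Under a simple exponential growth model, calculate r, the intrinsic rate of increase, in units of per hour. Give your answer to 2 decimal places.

From N(t) = N₀·e^(rt): e^(r·3) = 872000/101000 = 8.6337.
r·3 = ln(8.6337) = 2.1557, so r = 2.1557/3 = 0.71856.

0.72 per hour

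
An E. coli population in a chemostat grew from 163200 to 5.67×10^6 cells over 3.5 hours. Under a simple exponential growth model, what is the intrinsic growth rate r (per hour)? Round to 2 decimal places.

From N(t) = N₀·e^(rt): e^(r·3.5) = 5.67×10^6/163200 = 34.743.
r·3.5 = ln(34.743) = 3.548, so r = 3.548/3.5 = 1.0137.

1.01 per hour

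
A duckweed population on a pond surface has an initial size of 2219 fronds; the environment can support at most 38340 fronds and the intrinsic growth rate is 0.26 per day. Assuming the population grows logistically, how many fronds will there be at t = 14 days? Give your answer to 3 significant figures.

A = (K − N₀)/N₀ = (38340 − 2219)/2219 = 16.278.
N(t) = K/(1 + A·e^(−rt)) = 38340/(1 + 16.278×e^(−0.26×14)).
e^(−3.64) = 0.026252; denominator = 1 + 16.278×0.026252 = 1.4273.
N = 38340/1.4273 = 26861.2.

26900 fronds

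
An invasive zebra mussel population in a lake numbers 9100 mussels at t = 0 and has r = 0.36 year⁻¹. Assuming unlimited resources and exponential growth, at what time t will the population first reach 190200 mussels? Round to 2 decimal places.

Set N₀·e^(rt) = 190200: e^(0.36·t) = 190200/9100 = 20.901.
0.36·t = ln(20.901) = 3.0398, so t = 3.0398/0.36 = 8.4439.

8.44 years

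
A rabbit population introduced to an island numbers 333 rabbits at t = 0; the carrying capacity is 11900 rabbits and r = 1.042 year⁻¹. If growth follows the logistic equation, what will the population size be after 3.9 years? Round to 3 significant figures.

7450 rabbits

A = (K − N₀)/N₀ = (11900 − 333)/333 = 34.736.
N(t) = K/(1 + A·e^(−rt)) = 11900/(1 + 34.736×e^(−1.042×3.9)).
e^(−4.064) = 0.017184; denominator = 1 + 34.736×0.017184 = 1.5969.
N = 11900/1.5969 = 7452.01.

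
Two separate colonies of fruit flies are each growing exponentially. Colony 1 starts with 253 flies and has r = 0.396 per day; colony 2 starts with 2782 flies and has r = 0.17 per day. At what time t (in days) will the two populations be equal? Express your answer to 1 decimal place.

Set 253·e^(0.396t) = 2782·e^(0.17t).
e^((0.396 − 0.17)t) = 2782/253 → e^(0.226·t) = 10.996.
0.226·t = ln(10.996) = 2.3975, so t = 2.3975/0.226 = 10.609.

10.6 days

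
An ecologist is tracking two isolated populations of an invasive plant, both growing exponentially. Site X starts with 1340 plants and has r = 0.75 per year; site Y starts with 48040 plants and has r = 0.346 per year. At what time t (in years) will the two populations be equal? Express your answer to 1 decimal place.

8.9 years

Set 1340·e^(0.75t) = 48040·e^(0.346t).
e^((0.75 − 0.346)t) = 48040/1340 → e^(0.404·t) = 35.851.
0.404·t = ln(35.851) = 3.5794, so t = 3.5794/0.404 = 8.8598.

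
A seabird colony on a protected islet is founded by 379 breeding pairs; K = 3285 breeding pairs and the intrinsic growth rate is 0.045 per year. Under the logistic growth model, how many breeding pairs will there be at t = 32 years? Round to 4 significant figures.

1166 breeding pairs

A = (K − N₀)/N₀ = (3285 − 379)/379 = 7.6675.
N(t) = K/(1 + A·e^(−rt)) = 3285/(1 + 7.6675×e^(−0.045×32)).
e^(−1.44) = 0.23693; denominator = 1 + 7.6675×0.23693 = 2.8167.
N = 3285/2.8167 = 1166.28.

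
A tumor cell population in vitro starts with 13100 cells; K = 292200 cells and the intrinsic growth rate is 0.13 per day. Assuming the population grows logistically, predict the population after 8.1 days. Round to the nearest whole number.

A = (K − N₀)/N₀ = (292200 − 13100)/13100 = 21.305.
N(t) = K/(1 + A·e^(−rt)) = 292200/(1 + 21.305×e^(−0.13×8.1)).
e^(−1.053) = 0.34889; denominator = 1 + 21.305×0.34889 = 8.4332.
N = 292200/8.4332 = 34648.7.

34649 cells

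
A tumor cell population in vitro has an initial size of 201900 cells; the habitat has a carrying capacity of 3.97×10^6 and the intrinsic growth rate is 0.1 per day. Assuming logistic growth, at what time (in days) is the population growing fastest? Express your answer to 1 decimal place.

Logistic growth is fastest at N = K/2 = 1.985×10^6.
A = (K − N₀)/N₀ = 18.663. Set K/(1 + A·e^(−rt)) = K/2 → A·e^(−rt) = 1.
e^(−0.1t) = 1/18.663 = 0.0535814, so t = ln(18.663)/0.1 = 2.9266/0.1 = 29.266.

29.3 days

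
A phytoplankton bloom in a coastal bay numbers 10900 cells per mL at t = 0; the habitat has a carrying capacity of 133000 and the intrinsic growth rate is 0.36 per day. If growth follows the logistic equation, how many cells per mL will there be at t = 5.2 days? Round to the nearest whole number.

48843 cells per mL

A = (K − N₀)/N₀ = (133000 − 10900)/10900 = 11.202.
N(t) = K/(1 + A·e^(−rt)) = 133000/(1 + 11.202×e^(−0.36×5.2)).
e^(−1.872) = 0.15382; denominator = 1 + 11.202×0.15382 = 2.723.
N = 133000/2.723 = 48842.9.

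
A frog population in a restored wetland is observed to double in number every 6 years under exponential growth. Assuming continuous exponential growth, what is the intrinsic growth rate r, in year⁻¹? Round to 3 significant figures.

r = ln(2)/t_d = 0.6931/6 = 0.11552.

0.116 per year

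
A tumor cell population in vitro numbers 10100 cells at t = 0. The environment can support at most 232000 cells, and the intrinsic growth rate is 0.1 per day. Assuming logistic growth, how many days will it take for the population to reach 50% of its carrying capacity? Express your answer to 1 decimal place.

30.9 days

A = (K − N₀)/N₀ = (232000 − 10100)/10100 = 21.97.
Solve 232000/(1 + 21.97·e^(−0.1t)) = 116000: 1 + 21.97·e^(−0.1t) = 2, so e^(−0.1t) = 0.045516.
−0.1·t = ln(0.045516) = -3.0897, so t = 3.0897/0.1 = 30.897.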